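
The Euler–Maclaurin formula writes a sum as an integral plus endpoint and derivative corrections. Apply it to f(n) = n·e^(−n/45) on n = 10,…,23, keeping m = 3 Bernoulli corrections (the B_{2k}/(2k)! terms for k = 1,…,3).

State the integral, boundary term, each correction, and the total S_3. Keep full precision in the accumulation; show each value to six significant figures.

∫_10^23 x·e^(−x/45) dx evaluates to 146.349.
Boundary: ½(f(10) + f(23)) = ½(8.00737 + 13.7961) = 10.9017.
Running total after boundary: 157.251.
k=1: B_{2}/(2)! × [f^{(1)}(23) − f^{(1)}(10)] = 1/12 × (0.293250 − 0.622796) = -0.0274622.
Running total after k=1: 157.223.
k=2: B_{4}/(4)! × [f^{(3)}(23) − f^{(3)}(10)] = −1/720 × (0.000737238 − 0.00109841) = 5.01621e-07.
Running total after k=2: 157.223.
k=3: B_{6}/(6)! × [f^{(5)}(23) − f^{(5)}(10)] = 1/30240 × (6.56623e-07 − 9.32966e-07) = -9.13834e-12.

S_3 ≈ 157.223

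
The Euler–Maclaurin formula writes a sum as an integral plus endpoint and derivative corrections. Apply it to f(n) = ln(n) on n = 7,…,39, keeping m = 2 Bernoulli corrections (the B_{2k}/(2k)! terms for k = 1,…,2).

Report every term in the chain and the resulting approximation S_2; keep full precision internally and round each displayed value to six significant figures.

The integral term ∫_7^39 ln(x) dx = 97.2575.
Boundary: ½(f(7) + f(39)) = ½(1.94591 + 3.66356) = 2.80474.
Integral + boundary = 100.062.
Correction k=1: B_{2}/2! · (f^{(1)}(39) − f^{(1)}(7)) = 1/12 · (0.0256410 − 0.142857) = -0.00976801.
Running total after k=1: 100.053.
Correction k=2: B_{4}/4! · (f^{(3)}(39) − f^{(3)}(7)) = −1/720 · (3.37160e-05 − 0.00583090) = 8.05165e-06.

S_2 ≈ 100.053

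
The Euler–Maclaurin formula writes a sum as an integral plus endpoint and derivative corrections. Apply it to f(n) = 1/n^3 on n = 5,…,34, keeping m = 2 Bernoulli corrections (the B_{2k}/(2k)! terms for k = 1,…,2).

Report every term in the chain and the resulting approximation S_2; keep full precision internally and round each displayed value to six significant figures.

S_2 ≈ 0.0239747

The integral term ∫_5^34 1/x^3 dx = 0.0195675.
Boundary: ½(f(5) + f(34)) = ½(0.00800000 + 2.54427e-05) = 0.00401272.
Integral + boundary = 0.0235802.
Correction k=1: B_{2}/2! · (f^{(1)}(34) − f^{(1)}(5)) = 1/12 · (-2.24494e-06 − (-0.00480000)) = 0.000399813.
After k=1: 0.0239800.
Correction k=2: B_{4}/4! · (f^{(3)}(34) − f^{(3)}(5)) = −1/720 · (-3.88399e-08 − (-0.00384000)) = -5.33328e-06.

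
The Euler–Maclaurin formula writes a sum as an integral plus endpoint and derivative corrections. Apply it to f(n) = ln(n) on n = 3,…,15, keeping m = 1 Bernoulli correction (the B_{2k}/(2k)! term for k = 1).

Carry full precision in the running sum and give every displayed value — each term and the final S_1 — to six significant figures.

The integral term ∫_3^15 ln(x) dx = 25.3249.
Endpoint term: (f(3) + f(15))/2 = (1.09861 + 2.70805)/2 = 1.90333.
Running total after boundary: 27.2282.
Order-1 term: 1/12 · (0.0666667 − 0.333333) = -0.0222222.

S_1 ≈ 27.2060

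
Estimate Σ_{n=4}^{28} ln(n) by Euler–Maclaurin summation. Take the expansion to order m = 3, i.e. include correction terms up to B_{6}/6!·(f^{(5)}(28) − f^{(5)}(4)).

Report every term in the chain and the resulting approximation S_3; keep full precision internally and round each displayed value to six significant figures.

The integral term ∫_4^28 ln(x) dx = 63.7565.
½[f(4) + f(28)] = ½[1.38629 + 3.33220] = 2.35925.
Integral + boundary = 66.1158.
Order-1 term: 1/12 · (0.0357143 − 0.250000) = -0.0178571.
Running total after k=1: 66.0979.
Order-2 term: −1/720 · (9.11079e-05 − 0.0312500) = 4.32762e-05.
Running total after k=2: 66.0980.
Order-3 term: 1/30240 · (1.39451e-06 − 0.0234375) = -7.75003e-07.

S_3 ≈ 66.0980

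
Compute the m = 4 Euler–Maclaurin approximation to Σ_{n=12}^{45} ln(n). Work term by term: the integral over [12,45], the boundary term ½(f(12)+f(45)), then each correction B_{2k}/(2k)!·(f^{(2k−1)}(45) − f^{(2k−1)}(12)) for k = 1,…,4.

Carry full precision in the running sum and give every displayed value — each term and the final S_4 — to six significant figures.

Integral: ∫_12^45 ln(x) dx = 108.481.
Endpoint term: (f(12) + f(45))/2 = (2.48491 + 3.80666)/2 = 3.14578.
So far: 111.627.
Order-1 term: 1/12 · (0.0222222 − 0.0833333) = -0.00509259.
After k=1: 111.622.
Order-2 term: −1/720 · (2.19479e-05 − 0.00115741) = 1.57703e-06.
After k=2: 111.622.
Order-3 term: 1/30240 · (1.30061e-07 − 9.64506e-05) = -3.18520e-09.
After k=3: 111.622.
Order-4 term: −1/1209600 · (1.92684e-09 − 2.00939e-05) = 1.66104e-11.

S_4 ≈ 111.622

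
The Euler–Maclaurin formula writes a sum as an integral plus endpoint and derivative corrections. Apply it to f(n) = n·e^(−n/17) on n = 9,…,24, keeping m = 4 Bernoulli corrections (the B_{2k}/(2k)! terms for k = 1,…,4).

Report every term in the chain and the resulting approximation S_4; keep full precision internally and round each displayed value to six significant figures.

S_4 ≈ 95.9920

Integral: ∫_9^24 x·e^(−x/17) dx = 90.4486.
Boundary: ½(f(9) + f(24)) = ½(5.30056 + 5.84911) = 5.57483.
Integral + boundary = 96.0235.
k=1: B_{2}/(2)! × [f^{(1)}(24) − f^{(1)}(9)] = 1/12 × (-0.100352 − 0.277154) = -0.0314588.
After k=1: 95.9920.
k=2: B_{4}/(4)! × [f^{(3)}(24) − f^{(3)}(9)] = −1/720 × (0.00133935 − 0.00503480) = 5.13256e-06.
After k=2: 95.9920.
k=3: B_{6}/(6)! × [f^{(5)}(24) − f^{(5)}(9)] = 1/30240 × (1.04704e-05 − 3.15245e-05) = -6.96234e-10.
After k=3: 95.9920.
k=4: B_{8}/(8)! × [f^{(7)}(24) − f^{(7)}(9)] = −1/1209600 × (5.64234e-08 − 1.57881e-07) = 8.38769e-14.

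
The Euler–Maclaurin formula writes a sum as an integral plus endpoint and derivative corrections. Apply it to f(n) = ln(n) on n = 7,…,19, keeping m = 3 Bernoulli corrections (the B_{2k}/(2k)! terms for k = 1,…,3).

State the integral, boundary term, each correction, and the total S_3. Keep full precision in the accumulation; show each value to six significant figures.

S_3 ≈ 32.7606

Integral: ∫_7^19 ln(x) dx = 30.3230.
Endpoint term: (f(7) + f(19))/2 = (1.94591 + 2.94444)/2 = 2.44517.
Running total after boundary: 32.7681.
Order-1 term: 1/12 · (0.0526316 − 0.142857) = -0.00751880.
After k=1: 32.7606.
Order-2 term: −1/720 · (0.000291588 − 0.00583090) = 7.69349e-06.
After k=2: 32.7606.
Order-3 term: 1/30240 · (9.69267e-06 − 0.00142798) = -4.69009e-08.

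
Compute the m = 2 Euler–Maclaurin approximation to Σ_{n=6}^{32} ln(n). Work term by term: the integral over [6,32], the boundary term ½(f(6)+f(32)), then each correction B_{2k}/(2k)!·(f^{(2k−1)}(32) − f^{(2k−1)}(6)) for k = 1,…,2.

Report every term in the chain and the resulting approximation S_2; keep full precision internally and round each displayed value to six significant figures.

∫_6^32 ln(x) dx evaluates to 74.1530.
Endpoint term: (f(6) + f(32))/2 = (1.79176 + 3.46574)/2 = 2.62875.
So far: 76.7817.
k=1: B_{2}/(2)! × [f^{(1)}(32) − f^{(1)}(6)] = 1/12 × (0.0312500 − 0.166667) = -0.0112847.
After k=1: 76.7705.
k=2: B_{4}/(4)! × [f^{(3)}(32) − f^{(3)}(6)] = −1/720 × (6.10352e-05 − 0.00925926) = 1.27753e-05.

S_2 ≈ 76.7705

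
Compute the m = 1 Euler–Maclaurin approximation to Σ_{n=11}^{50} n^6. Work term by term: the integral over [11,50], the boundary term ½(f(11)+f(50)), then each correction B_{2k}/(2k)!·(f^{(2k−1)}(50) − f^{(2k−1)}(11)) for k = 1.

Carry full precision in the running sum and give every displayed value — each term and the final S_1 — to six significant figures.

S_1 ≈ 1.19574e+11

The integral term ∫_11^50 x^6 dx = 1.11604e+11.
Endpoint term: (f(11) + f(50))/2 = (1.77156e+06 + 1.56250e+10)/2 = 7.81339e+09.
So far: 1.19418e+11.
Order-1 term: 1/12 · (1.87500e+09 − 966306) = 1.56169e+08.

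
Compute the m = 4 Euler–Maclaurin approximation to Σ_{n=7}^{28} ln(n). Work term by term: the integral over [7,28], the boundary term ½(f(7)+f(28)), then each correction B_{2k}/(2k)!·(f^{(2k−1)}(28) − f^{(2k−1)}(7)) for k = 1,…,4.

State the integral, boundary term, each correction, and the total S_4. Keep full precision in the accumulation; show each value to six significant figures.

∫_7^28 ln(x) dx evaluates to 58.6804.
Boundary: ½(f(7) + f(28)) = ½(1.94591 + 3.33220) = 2.63906.
Running total after boundary: 61.3194.
Correction k=1: B_{2}/2! · (f^{(1)}(28) − f^{(1)}(7)) = 1/12 · (0.0357143 − 0.142857) = -0.00892857.
Partial sum through k=1: 61.3105.
Correction k=2: B_{4}/4! · (f^{(3)}(28) − f^{(3)}(7)) = −1/720 · (9.11079e-05 − 0.00583090) = 7.97194e-06.
Partial sum through k=2: 61.3105.
Correction k=3: B_{6}/6! · (f^{(5)}(28) − f^{(5)}(7)) = 1/30240 · (1.39451e-06 − 0.00142798) = -4.71753e-08.
Partial sum through k=3: 61.3105.
Correction k=4: B_{8}/8! · (f^{(7)}(28) − f^{(7)}(7)) = −1/1209600 · (5.33613e-08 − 0.000874271) = 7.22733e-10.

S_4 ≈ 61.3105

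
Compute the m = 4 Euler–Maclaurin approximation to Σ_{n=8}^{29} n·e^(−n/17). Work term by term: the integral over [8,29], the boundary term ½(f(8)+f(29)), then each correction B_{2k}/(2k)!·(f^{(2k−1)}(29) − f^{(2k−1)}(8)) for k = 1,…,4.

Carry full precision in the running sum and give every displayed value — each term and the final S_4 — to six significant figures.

The integral term ∫_8^29 x·e^(−x/17) dx = 123.449.
Endpoint term: (f(8) + f(29))/2 = (4.99708 + 5.26675)/2 = 5.13191.
So far: 128.581.
Correction k=1: B_{2}/2! · (f^{(1)}(29) − f^{(1)}(8)) = 1/12 · (-0.128197 − 0.330689) = -0.0382405.
Partial sum through k=1: 128.543.
Correction k=2: B_{4}/4! · (f^{(3)}(29) − f^{(3)}(8)) = −1/720 · (0.000813244 − 0.00546698) = 6.46353e-06.
Partial sum through k=2: 128.543.
Correction k=3: B_{6}/6! · (f^{(5)}(29) − f^{(5)}(8)) = 1/30240 · (7.16289e-06 − 3.38744e-05) = -8.83319e-10.
Partial sum through k=3: 128.543.
Correction k=4: B_{8}/8! · (f^{(7)}(29) − f^{(7)}(8)) = −1/1209600 · (3.98332e-08 − 1.68969e-07) = 1.06759e-13.

S_4 ≈ 128.543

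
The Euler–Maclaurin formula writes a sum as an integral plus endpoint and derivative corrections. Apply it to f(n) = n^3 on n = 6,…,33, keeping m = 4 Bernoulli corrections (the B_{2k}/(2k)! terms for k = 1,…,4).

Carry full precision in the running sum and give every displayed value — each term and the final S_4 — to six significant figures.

S_4 ≈ 314496

The integral term ∫_6^33 x^3 dx = 296156.
½[f(6) + f(33)] = ½[216.000 + 35937.0] = 18076.5.
So far: 314233.
Order-1 term: 1/12 · (3267.00 − 108.000) = 263.250.
Running total after k=1: 314496.
Order-2 term: −1/720 · (6.00000 − 6.00000) = 0.00000.
Running total after k=2: 314496.
Order-3 term: 1/30240 · (0.00000 − 0.00000) = 0.00000.
Running total after k=3: 314496.
Order-4 term: −1/1209600 · (0.00000 − 0.00000) = 0.00000.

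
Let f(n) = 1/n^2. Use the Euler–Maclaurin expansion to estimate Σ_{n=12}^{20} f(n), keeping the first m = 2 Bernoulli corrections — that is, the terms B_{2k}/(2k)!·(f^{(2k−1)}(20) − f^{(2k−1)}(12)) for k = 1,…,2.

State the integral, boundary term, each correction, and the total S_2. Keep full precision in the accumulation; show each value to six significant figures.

S_2 ≈ 0.0381310

The integral term ∫_12^20 1/x^2 dx = 0.0333333.
Endpoint term: (f(12) + f(20))/2 = (0.00694444 + 0.00250000)/2 = 0.00472222.
So far: 0.0380556.
k=1: B_{2}/(2)! × [f^{(1)}(20) − f^{(1)}(12)] = 1/12 × (-0.000250000 − (-0.00115741)) = 7.56173e-05.
Running total after k=1: 0.0381312.
k=2: B_{4}/(4)! × [f^{(3)}(20) − f^{(3)}(12)] = −1/720 × (-7.50000e-06 − (-9.64506e-05)) = -1.23543e-07.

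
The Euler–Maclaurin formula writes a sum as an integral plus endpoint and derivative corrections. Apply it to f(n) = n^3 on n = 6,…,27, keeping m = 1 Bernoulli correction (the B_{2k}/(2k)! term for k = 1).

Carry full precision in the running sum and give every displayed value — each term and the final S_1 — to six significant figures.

The integral term ∫_6^27 x^3 dx = 132536.
Endpoint term: (f(6) + f(27))/2 = (216.000 + 19683.0)/2 = 9949.50.
Running total after boundary: 142486.
k=1: B_{2}/(2)! × [f^{(1)}(27) − f^{(1)}(6)] = 1/12 × (2187.00 − 108.000) = 173.250.

S_1 ≈ 142659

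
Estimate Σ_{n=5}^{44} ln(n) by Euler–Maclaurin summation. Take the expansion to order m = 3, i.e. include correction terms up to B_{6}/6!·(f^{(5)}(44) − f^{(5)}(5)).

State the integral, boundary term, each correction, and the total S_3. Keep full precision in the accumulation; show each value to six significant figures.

S_3 ≈ 122.139

The integral term ∫_5^44 ln(x) dx = 119.457.
½[f(5) + f(44)] = ½[1.60944 + 3.78419] = 2.69681.
So far: 122.154.
Correction k=1: B_{2}/2! · (f^{(1)}(44) − f^{(1)}(5)) = 1/12 · (0.0227273 − 0.200000) = -0.0147727.
After k=1: 122.139.
Correction k=2: B_{4}/4! · (f^{(3)}(44) − f^{(3)}(5)) = −1/720 · (2.34786e-05 − 0.0160000) = 2.21896e-05.
After k=2: 122.139.
Correction k=3: B_{6}/6! · (f^{(5)}(44) − f^{(5)}(5)) = 1/30240 · (1.45528e-07 − 0.00768000) = -2.53963e-07.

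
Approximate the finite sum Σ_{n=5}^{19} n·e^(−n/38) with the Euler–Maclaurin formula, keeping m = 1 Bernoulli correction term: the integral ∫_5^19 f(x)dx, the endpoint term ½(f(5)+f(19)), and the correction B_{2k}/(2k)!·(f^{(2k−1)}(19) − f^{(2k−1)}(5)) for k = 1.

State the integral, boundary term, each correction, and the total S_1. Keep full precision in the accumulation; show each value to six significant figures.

S_1 ≈ 126.714

The integral term ∫_5^19 x·e^(−x/38) dx = 118.799.
Endpoint term: (f(5) + f(19))/2 = (4.38355 + 11.5241)/2 = 7.95382.
Integral + boundary = 126.753.
Order-1 term: 1/12 · (0.303265 − 0.761353) = -0.0381740.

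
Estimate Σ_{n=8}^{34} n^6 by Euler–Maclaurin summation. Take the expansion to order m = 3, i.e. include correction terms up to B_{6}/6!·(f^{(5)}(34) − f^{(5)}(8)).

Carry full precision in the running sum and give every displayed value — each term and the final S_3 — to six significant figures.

S_3 ≈ 8.29826e+09

Integral: ∫_8^34 x^6 dx = 7.50304e+09.
½[f(8) + f(34)] = ½[262144 + 1.54480e+09] = 7.72533e+08.
Integral + boundary = 8.27557e+09.
k=1: B_{2}/(2)! × [f^{(1)}(34) − f^{(1)}(8)] = 1/12 × (2.72613e+08 − 196608) = 2.27013e+07.
Partial sum through k=1: 8.29827e+09.
k=2: B_{4}/(4)! × [f^{(3)}(34) − f^{(3)}(8)] = −1/720 × (4.71648e+06 − 61440.0) = -6465.33.
Partial sum through k=2: 8.29826e+09.
k=3: B_{6}/(6)! × [f^{(5)}(34) − f^{(5)}(8)] = 1/30240 × (24480.0 − 5760.00) = 0.619048.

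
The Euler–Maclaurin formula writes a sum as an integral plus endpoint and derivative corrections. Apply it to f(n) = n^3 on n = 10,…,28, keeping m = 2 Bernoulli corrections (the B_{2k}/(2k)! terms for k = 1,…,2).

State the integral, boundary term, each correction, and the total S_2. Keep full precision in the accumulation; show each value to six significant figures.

The integral term ∫_10^28 x^3 dx = 151164.
½[f(10) + f(28)] = ½[1000.00 + 21952.0] = 11476.0.
So far: 162640.
k=1: B_{2}/(2)! × [f^{(1)}(28) − f^{(1)}(10)] = 1/12 × (2352.00 − 300.000) = 171.000.
After k=1: 162811.
k=2: B_{4}/(4)! × [f^{(3)}(28) − f^{(3)}(10)] = −1/720 × (6.00000 − 6.00000) = 0.00000.

S_2 ≈ 162811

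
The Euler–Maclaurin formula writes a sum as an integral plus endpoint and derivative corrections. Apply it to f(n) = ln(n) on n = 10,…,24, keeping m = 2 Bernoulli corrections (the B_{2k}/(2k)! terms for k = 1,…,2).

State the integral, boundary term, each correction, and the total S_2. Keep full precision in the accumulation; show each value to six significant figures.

S_2 ≈ 41.9829

∫_10^24 ln(x) dx evaluates to 39.2474.
Endpoint term: (f(10) + f(24))/2 = (2.30259 + 3.17805)/2 = 2.74032.
Running total after boundary: 41.9878.
Correction k=1: B_{2}/2! · (f^{(1)}(24) − f^{(1)}(10)) = 1/12 · (0.0416667 − 0.100000) = -0.00486111.
Running total after k=1: 41.9829.
Correction k=2: B_{4}/4! · (f^{(3)}(24) − f^{(3)}(10)) = −1/720 · (0.000144676 − 0.00200000) = 2.57684e-06.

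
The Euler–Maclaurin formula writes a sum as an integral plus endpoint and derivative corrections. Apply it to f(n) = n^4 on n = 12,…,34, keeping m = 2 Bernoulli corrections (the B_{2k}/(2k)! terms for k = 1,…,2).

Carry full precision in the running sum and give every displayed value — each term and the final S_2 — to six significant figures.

∫_12^34 x^4 dx evaluates to 9.03732e+06.
½[f(12) + f(34)] = ½[20736.0 + 1.33634e+06] = 678536.
So far: 9.71585e+06.
Correction k=1: B_{2}/2! · (f^{(1)}(34) − f^{(1)}(12)) = 1/12 · (157216 − 6912.00) = 12525.3.
After k=1: 9.72838e+06.
Correction k=2: B_{4}/4! · (f^{(3)}(34) − f^{(3)}(12)) = −1/720 · (816.000 − 288.000) = -0.733333.

S_2 ≈ 9.72838e+06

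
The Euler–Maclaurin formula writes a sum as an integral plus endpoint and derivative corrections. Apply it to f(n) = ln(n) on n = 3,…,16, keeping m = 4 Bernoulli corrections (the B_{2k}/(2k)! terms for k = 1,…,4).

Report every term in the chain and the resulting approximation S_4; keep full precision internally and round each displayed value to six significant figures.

S_4 ≈ 29.9787

Integral: ∫_3^16 ln(x) dx = 28.0656.
½[f(3) + f(16)] = ½[1.09861 + 2.77259] = 1.93560.
Integral + boundary = 30.0012.
Order-1 term: 1/12 · (0.0625000 − 0.333333) = -0.0225694.
Partial sum through k=1: 29.9786.
Order-2 term: −1/720 · (0.000488281 − 0.0740741) = 0.000102202.
Partial sum through k=2: 29.9787.
Order-3 term: 1/30240 · (2.28882e-05 − 0.0987654) = -3.26530e-06.
Partial sum through k=3: 29.9787.
Order-4 term: −1/1209600 · (2.68221e-06 − 0.329218) = 2.72169e-07.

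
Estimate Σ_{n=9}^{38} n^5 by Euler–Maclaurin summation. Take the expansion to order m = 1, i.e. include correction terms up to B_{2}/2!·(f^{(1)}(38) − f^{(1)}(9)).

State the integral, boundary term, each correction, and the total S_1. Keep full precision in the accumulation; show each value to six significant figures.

∫_9^38 x^5 dx evaluates to 5.01734e+08.
Boundary: ½(f(9) + f(38)) = ½(59049.0 + 7.92352e+07) = 3.96471e+07.
Running total after boundary: 5.41381e+08.
k=1: B_{2}/(2)! × [f^{(1)}(38) − f^{(1)}(9)] = 1/12 × (1.04257e+07 − 32805.0) = 866073.

S_1 ≈ 5.42247e+08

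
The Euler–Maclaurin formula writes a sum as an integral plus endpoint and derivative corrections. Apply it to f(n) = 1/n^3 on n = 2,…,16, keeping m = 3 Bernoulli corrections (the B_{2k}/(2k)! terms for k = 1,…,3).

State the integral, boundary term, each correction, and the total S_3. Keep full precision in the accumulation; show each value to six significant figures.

∫_2^16 1/x^3 dx evaluates to 0.123047.
½[f(2) + f(16)] = ½[0.125000 + 0.000244141] = 0.0626221.
Integral + boundary = 0.185669.
Order-1 term: 1/12 · (-4.57764e-05 − (-0.187500)) = 0.0156212.
Running total after k=1: 0.201290.
Order-2 term: −1/720 · (-3.57628e-06 − (-0.937500)) = -0.00130208.
Running total after k=2: 0.199988.
Order-3 term: 1/30240 · (-5.86733e-07 − (-9.84375)) = 0.000325521.

S_3 ≈ 0.200314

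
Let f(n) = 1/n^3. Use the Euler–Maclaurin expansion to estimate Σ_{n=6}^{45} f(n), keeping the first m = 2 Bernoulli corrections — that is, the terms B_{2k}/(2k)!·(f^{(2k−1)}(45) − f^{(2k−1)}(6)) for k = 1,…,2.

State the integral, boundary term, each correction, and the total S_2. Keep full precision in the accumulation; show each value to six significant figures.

S_2 ≈ 0.0161533

∫_6^45 1/x^3 dx evaluates to 0.0136420.
Endpoint term: (f(6) + f(45))/2 = (0.00462963 + 1.09739e-05)/2 = 0.00232030.
Running total after boundary: 0.0159623.
Order-1 term: 1/12 · (-7.31596e-07 − (-0.00231481)) = 0.000192840.
Running total after k=1: 0.0161551.
Order-2 term: −1/720 · (-7.22564e-09 − (-0.00128601)) = -1.78611e-06.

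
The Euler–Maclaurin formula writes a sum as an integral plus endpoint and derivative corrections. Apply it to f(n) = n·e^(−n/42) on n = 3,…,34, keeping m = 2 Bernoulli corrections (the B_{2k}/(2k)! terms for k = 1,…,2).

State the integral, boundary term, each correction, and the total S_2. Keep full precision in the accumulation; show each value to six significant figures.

Integral: ∫_3^34 x·e^(−x/42) dx = 339.045.
Boundary: ½(f(3) + f(34)) = ½(2.79319 + 15.1324) = 8.96278.
Integral + boundary = 348.008.
Correction k=1: B_{2}/2! · (f^{(1)}(34) − f^{(1)}(3)) = 1/12 · (0.0847752 − 0.864558) = -0.0649819.
After k=1: 347.943.
Correction k=2: B_{4}/4! · (f^{(3)}(34) − f^{(3)}(3)) = −1/720 · (0.000552673 − 0.00154574) = 1.37926e-06.

S_2 ≈ 347.943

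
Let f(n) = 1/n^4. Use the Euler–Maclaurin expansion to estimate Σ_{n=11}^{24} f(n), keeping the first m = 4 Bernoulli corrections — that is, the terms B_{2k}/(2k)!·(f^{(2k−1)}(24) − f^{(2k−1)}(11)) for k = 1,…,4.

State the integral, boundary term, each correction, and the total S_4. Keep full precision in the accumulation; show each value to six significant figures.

S_4 ≈ 0.000264003

Integral: ∫_11^24 1/x^4 dx = 0.000226326.
Endpoint term: (f(11) + f(24))/2 = (6.83013e-05 + 3.01408e-06)/2 = 3.56577e-05.
So far: 0.000261983.
k=1: B_{2}/(2)! × [f^{(1)}(24) − f^{(1)}(11)] = 1/12 × (-5.02347e-07 − (-2.48369e-05)) = 2.02788e-06.
Partial sum through k=1: 0.000264011.
k=2: B_{4}/(4)! × [f^{(3)}(24) − f^{(3)}(11)] = −1/720 × (-2.61639e-08 − (-6.15790e-06)) = -8.51630e-09.
Partial sum through k=2: 0.000264003.
k=3: B_{6}/(6)! × [f^{(5)}(24) − f^{(5)}(11)] = 1/30240 × (-2.54371e-09 − (-2.84994e-06)) = 9.41598e-11.
Partial sum through k=3: 0.000264003.
k=4: B_{8}/(8)! × [f^{(7)}(24) − f^{(7)}(11)] = −1/1209600 × (-3.97455e-10 − (-2.11979e-06)) = -1.75214e-12.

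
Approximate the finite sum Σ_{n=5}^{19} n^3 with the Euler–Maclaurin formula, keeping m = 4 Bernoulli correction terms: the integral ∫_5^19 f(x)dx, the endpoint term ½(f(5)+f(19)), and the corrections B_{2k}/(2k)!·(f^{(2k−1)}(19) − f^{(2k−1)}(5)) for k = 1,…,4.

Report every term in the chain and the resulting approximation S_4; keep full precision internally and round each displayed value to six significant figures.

∫_5^19 x^3 dx evaluates to 32424.0.
Boundary: ½(f(5) + f(19)) = ½(125.000 + 6859.00) = 3492.00.
So far: 35916.0.
Correction k=1: B_{2}/2! · (f^{(1)}(19) − f^{(1)}(5)) = 1/12 · (1083.00 − 75.0000) = 84.0000.
Partial sum through k=1: 36000.0.
Correction k=2: B_{4}/4! · (f^{(3)}(19) − f^{(3)}(5)) = −1/720 · (6.00000 − 6.00000) = 0.00000.
Partial sum through k=2: 36000.0.
Correction k=3: B_{6}/6! · (f^{(5)}(19) − f^{(5)}(5)) = 1/30240 · (0.00000 − 0.00000) = 0.00000.
Partial sum through k=3: 36000.0.
Correction k=4: B_{8}/8! · (f^{(7)}(19) − f^{(7)}(5)) = −1/1209600 · (0.00000 − 0.00000) = 0.00000.

S_4 ≈ 36000.0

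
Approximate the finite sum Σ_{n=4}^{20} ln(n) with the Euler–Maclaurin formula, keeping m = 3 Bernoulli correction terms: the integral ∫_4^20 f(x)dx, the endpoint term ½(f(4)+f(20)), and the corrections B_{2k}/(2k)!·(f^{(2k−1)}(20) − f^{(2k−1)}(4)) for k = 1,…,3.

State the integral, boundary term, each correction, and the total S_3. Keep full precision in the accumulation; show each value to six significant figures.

Integral: ∫_4^20 ln(x) dx = 38.3695.
Boundary: ½(f(4) + f(20)) = ½(1.38629 + 2.99573) = 2.19101.
So far: 40.5605.
Correction k=1: B_{2}/2! · (f^{(1)}(20) − f^{(1)}(4)) = 1/12 · (0.0500000 − 0.250000) = -0.0166667.
After k=1: 40.5438.
Correction k=2: B_{4}/4! · (f^{(3)}(20) − f^{(3)}(4)) = −1/720 · (0.000250000 − 0.0312500) = 4.30556e-05.
After k=2: 40.5439.
Correction k=3: B_{6}/6! · (f^{(5)}(20) − f^{(5)}(4)) = 1/30240 · (7.50000e-06 − 0.0234375) = -7.74802e-07.

S_3 ≈ 40.5439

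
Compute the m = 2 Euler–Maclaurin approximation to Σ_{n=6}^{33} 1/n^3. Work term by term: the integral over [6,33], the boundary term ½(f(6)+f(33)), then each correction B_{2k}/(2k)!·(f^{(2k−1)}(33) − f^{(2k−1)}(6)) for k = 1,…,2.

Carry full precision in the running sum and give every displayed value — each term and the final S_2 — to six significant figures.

The integral term ∫_6^33 1/x^3 dx = 0.0134298.
½[f(6) + f(33)] = ½[0.00462963 + 2.78265e-05] = 0.00232873.
Running total after boundary: 0.0157585.
Correction k=1: B_{2}/2! · (f^{(1)}(33) − f^{(1)}(6)) = 1/12 · (-2.52968e-06 − (-0.00231481)) = 0.000192690.
Running total after k=1: 0.0159512.
Correction k=2: B_{4}/4! · (f^{(3)}(33) − f^{(3)}(6)) = −1/720 · (-4.64588e-08 − (-0.00128601)) = -1.78606e-06.

S_2 ≈ 0.0159494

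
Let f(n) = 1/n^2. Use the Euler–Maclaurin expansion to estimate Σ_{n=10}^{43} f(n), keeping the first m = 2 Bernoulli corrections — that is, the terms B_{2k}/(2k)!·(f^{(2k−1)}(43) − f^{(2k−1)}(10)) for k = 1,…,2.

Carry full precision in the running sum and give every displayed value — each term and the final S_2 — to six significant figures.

∫_10^43 1/x^2 dx evaluates to 0.0767442.
Endpoint term: (f(10) + f(43))/2 = (0.0100000 + 0.000540833)/2 = 0.00527042.
Integral + boundary = 0.0820146.
Order-1 term: 1/12 · (-2.51550e-05 − (-0.00200000)) = 0.000164570.
After k=1: 0.0821792.
Order-2 term: −1/720 · (-1.63256e-07 − (-0.000240000)) = -3.33107e-07.

S_2 ≈ 0.0821788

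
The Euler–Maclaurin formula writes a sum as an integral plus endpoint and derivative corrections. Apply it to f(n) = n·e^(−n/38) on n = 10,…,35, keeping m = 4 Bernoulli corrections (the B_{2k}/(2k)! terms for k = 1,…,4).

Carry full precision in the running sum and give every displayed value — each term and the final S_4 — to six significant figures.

S_4 ≈ 308.400

∫_10^35 x·e^(−x/38) dx evaluates to 297.635.
Endpoint term: (f(10) + f(35))/2 = (7.68621 + 13.9335)/2 = 10.8098.
Running total after boundary: 308.445.
k=1: B_{2}/(2)! × [f^{(1)}(35) − f^{(1)}(10)] = 1/12 × (0.0314289 − 0.566352) = -0.0445769.
Running total after k=1: 308.400.
k=2: B_{4}/(4)! × [f^{(3)}(35) − f^{(3)}(10)] = −1/720 × (0.000573150 − 0.00145678) = 1.22727e-06.
Running total after k=2: 308.400.
k=3: B_{6}/(6)! × [f^{(5)}(35) − f^{(5)}(10)] = 1/30240 × (7.78764e-07 − 1.74609e-06) = -3.19883e-11.
Running total after k=3: 308.400.
k=4: B_{8}/(8)! × [f^{(7)}(35) − f^{(7)}(10)] = −1/1209600 × (8.03746e-10 − 1.71976e-09) = 7.57283e-16.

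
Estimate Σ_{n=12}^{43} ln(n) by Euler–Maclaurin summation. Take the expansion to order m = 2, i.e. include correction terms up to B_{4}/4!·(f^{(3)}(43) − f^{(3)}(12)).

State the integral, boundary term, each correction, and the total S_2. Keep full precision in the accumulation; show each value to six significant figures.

Integral: ∫_12^43 ln(x) dx = 100.913.
Endpoint term: (f(12) + f(43))/2 = (2.48491 + 3.76120)/2 = 3.12305.
Running total after boundary: 104.036.
Order-1 term: 1/12 · (0.0232558 − 0.0833333) = -0.00500646.
Partial sum through k=1: 104.031.
Order-2 term: −1/720 · (2.51550e-05 − 0.00115741) = 1.57257e-06.

S_2 ≈ 104.031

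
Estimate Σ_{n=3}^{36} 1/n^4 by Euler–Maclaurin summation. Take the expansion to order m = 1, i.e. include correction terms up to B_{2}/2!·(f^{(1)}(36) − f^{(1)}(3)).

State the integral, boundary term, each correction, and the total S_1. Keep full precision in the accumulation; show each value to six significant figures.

∫_3^36 1/x^4 dx evaluates to 0.0123385.
Endpoint term: (f(3) + f(36))/2 = (0.0123457 + 5.95374e-07)/2 = 0.00617314.
Running total after boundary: 0.0185117.
Order-1 term: 1/12 · (-6.61527e-08 − (-0.0164609)) = 0.00137174.

S_1 ≈ 0.0198834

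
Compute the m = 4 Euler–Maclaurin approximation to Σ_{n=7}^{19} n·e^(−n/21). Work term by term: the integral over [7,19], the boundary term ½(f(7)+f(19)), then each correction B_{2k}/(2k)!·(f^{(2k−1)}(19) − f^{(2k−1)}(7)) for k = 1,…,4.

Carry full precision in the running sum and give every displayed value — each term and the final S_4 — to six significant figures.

Integral: ∫_7^19 x·e^(−x/21) dx = 81.4243.
Boundary: ½(f(7) + f(19)) = ½(5.01572 + 7.68813) = 6.35192.
Running total after boundary: 87.7762.
Correction k=1: B_{2}/2! · (f^{(1)}(19) − f^{(1)}(7)) = 1/12 · (0.0385370 − 0.477688) = -0.0365959.
Partial sum through k=1: 87.7396.
Correction k=2: B_{4}/4! · (f^{(3)}(19) − f^{(3)}(7)) = −1/720 · (0.00192248 − 0.00433277) = 3.34762e-06.
Partial sum through k=2: 87.7396.
Correction k=3: B_{6}/6! · (f^{(5)}(19) − f^{(5)}(7)) = 1/30240 · (8.52057e-06 − 1.71935e-05) = -2.86804e-10.
Partial sum through k=3: 87.7396.
Correction k=4: B_{8}/8! · (f^{(7)}(19) − f^{(7)}(7)) = −1/1209600 · (2.87569e-08 − 5.56965e-08) = 2.22715e-14.

S_4 ≈ 87.7396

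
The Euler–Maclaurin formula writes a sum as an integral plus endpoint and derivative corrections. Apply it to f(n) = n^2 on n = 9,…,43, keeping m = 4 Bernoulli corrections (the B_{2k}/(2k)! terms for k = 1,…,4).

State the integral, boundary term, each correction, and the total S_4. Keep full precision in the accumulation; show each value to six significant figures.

Integral: ∫_9^43 x^2 dx = 26259.3.
Endpoint term: (f(9) + f(43))/2 = (81.0000 + 1849.00)/2 = 965.000.
Integral + boundary = 27224.3.
Correction k=1: B_{2}/2! · (f^{(1)}(43) − f^{(1)}(9)) = 1/12 · (86.0000 − 18.0000) = 5.66667.
Running total after k=1: 27230.0.
Correction k=2: B_{4}/4! · (f^{(3)}(43) − f^{(3)}(9)) = −1/720 · (0.00000 − 0.00000) = 0.00000.
Running total after k=2: 27230.0.
Correction k=3: B_{6}/6! · (f^{(5)}(43) − f^{(5)}(9)) = 1/30240 · (0.00000 − 0.00000) = 0.00000.
Running total after k=3: 27230.0.
Correction k=4: B_{8}/8! · (f^{(7)}(43) − f^{(7)}(9)) = −1/1209600 · (0.00000 − 0.00000) = 0.00000.

S_4 ≈ 27230.0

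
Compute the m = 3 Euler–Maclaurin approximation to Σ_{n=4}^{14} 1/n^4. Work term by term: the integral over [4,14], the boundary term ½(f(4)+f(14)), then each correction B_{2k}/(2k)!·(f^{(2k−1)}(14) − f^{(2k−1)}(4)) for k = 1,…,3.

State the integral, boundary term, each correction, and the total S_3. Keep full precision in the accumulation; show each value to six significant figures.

S_3 ≈ 0.00736857

The integral term ∫_4^14 1/x^4 dx = 0.00508686.
Boundary: ½(f(4) + f(14)) = ½(0.00390625 + 2.60308e-05) = 0.00196614.
Running total after boundary: 0.00705300.
Correction k=1: B_{2}/2! · (f^{(1)}(14) − f^{(1)}(4)) = 1/12 · (-7.43738e-06 − (-0.00390625)) = 0.000324901.
After k=1: 0.00737790.
Correction k=2: B_{4}/4! · (f^{(3)}(14) − f^{(3)}(4)) = −1/720 · (-1.13837e-06 − (-0.00732422)) = -1.01709e-05.
After k=2: 0.00736773.
Correction k=3: B_{6}/6! · (f^{(5)}(14) − f^{(5)}(4)) = 1/30240 · (-3.25250e-07 − (-0.0256348)) = 8.47700e-07.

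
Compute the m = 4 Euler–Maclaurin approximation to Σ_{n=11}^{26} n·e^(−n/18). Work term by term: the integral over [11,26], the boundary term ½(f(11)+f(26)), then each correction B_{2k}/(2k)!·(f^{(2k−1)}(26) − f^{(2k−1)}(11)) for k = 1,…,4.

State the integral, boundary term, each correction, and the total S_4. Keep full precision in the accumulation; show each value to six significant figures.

∫_11^26 x·e^(−x/18) dx evaluates to 96.4995.
Boundary: ½(f(11) + f(26)) = ½(5.97022 + 6.13280) = 6.05151.
Integral + boundary = 102.551.
k=1: B_{2}/(2)! × [f^{(1)}(26) − f^{(1)}(11)] = 1/12 × (-0.104834 − 0.211068) = -0.0263252.
Running total after k=1: 102.525.
k=2: B_{4}/(4)! × [f^{(3)}(26) − f^{(3)}(11)] = −1/720 × (0.00113247 − 0.00400174) = 3.98510e-06.
Running total after k=2: 102.525.
k=3: B_{6}/(6)! × [f^{(5)}(26) − f^{(5)}(11)] = 1/30240 × (7.98920e-06 − 2.26915e-05) = -4.86186e-10.
Running total after k=3: 102.525.
k=4: B_{8}/(8)! × [f^{(7)}(26) − f^{(7)}(11)] = −1/1209600 × (3.85282e-08 − 1.01950e-07) = 5.24323e-14.

S_4 ≈ 102.525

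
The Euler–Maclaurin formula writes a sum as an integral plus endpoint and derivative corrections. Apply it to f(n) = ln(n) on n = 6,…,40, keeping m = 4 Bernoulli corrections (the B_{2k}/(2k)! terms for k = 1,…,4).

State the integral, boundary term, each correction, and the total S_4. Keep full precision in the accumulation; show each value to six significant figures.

S_4 ≈ 105.533

The integral term ∫_6^40 ln(x) dx = 102.805.
Boundary: ½(f(6) + f(40)) = ½(1.79176 + 3.68888) = 2.74032.
So far: 105.545.
Correction k=1: B_{2}/2! · (f^{(1)}(40) − f^{(1)}(6)) = 1/12 · (0.0250000 − 0.166667) = -0.0118056.
After k=1: 105.533.
Correction k=2: B_{4}/4! · (f^{(3)}(40) − f^{(3)}(6)) = −1/720 · (3.12500e-05 − 0.00925926) = 1.28167e-05.
After k=2: 105.533.
Correction k=3: B_{6}/6! · (f^{(5)}(40) − f^{(5)}(6)) = 1/30240 · (2.34375e-07 − 0.00308642) = -1.02056e-07.
After k=3: 105.533.
Correction k=4: B_{8}/8! · (f^{(7)}(40) − f^{(7)}(6)) = −1/1209600 · (4.39453e-09 − 0.00257202) = 2.12633e-09.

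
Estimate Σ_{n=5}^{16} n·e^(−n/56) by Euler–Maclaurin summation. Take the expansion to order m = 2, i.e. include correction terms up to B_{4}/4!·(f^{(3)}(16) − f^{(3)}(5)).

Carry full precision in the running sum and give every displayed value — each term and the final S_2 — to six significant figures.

∫_5^16 x·e^(−x/56) dx evaluates to 94.2633.
Endpoint term: (f(5) + f(16))/2 = (4.57292 + 12.0236)/2 = 8.29828.
Integral + boundary = 102.562.
Correction k=1: B_{2}/2! · (f^{(1)}(16) − f^{(1)}(5)) = 1/12 · (0.536769 − 0.832925) = -0.0246796.
Partial sum through k=1: 102.537.
Correction k=2: B_{4}/4! · (f^{(3)}(16) − f^{(3)}(5)) = −1/720 · (0.000650422 − 0.000848882) = 2.75638e-07.

S_2 ≈ 102.537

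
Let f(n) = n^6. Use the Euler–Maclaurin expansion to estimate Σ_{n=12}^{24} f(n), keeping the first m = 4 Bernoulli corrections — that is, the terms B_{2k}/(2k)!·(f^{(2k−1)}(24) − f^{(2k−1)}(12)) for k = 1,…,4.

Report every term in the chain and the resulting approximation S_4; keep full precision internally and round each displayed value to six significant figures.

The integral term ∫_12^24 x^6 dx = 6.50091e+08.
½[f(12) + f(24)] = ½[2.98598e+06 + 1.91103e+08] = 9.70445e+07.
Running total after boundary: 7.47136e+08.
Order-1 term: 1/12 · (4.77757e+07 − 1.49299e+06) = 3.85690e+06.
Partial sum through k=1: 7.50993e+08.
Order-2 term: −1/720 · (1.65888e+06 − 207360) = -2016.00.
Partial sum through k=2: 7.50991e+08.
Order-3 term: 1/30240 · (17280.0 − 8640.00) = 0.285714.
Partial sum through k=3: 7.50991e+08.
Order-4 term: −1/1209600 · (0.00000 − 0.00000) = 0.00000.

S_4 ≈ 7.50991e+08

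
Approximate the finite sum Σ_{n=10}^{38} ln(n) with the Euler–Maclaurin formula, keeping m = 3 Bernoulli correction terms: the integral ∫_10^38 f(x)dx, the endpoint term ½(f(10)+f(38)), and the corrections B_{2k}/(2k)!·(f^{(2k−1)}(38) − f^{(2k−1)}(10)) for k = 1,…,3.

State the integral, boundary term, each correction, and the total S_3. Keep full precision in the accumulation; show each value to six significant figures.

S_3 ≈ 90.1664

Integral: ∫_10^38 ln(x) dx = 87.2024.
½[f(10) + f(38)] = ½[2.30259 + 3.63759] = 2.97009.
Running total after boundary: 90.1725.
k=1: B_{2}/(2)! × [f^{(1)}(38) − f^{(1)}(10)] = 1/12 × (0.0263158 − 0.100000) = -0.00614035.
Partial sum through k=1: 90.1664.
k=2: B_{4}/(4)! × [f^{(3)}(38) − f^{(3)}(10)] = −1/720 × (3.64485e-05 − 0.00200000) = 2.72715e-06.
Partial sum through k=2: 90.1664.
k=3: B_{6}/(6)! × [f^{(5)}(38) − f^{(5)}(10)] = 1/30240 × (3.02896e-07 − 0.000240000) = -7.92649e-09.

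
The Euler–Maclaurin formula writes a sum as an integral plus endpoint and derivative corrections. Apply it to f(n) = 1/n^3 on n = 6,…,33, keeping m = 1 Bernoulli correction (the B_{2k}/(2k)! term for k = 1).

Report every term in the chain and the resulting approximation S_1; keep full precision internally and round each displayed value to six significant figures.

Integral: ∫_6^33 1/x^3 dx = 0.0134298.
Boundary: ½(f(6) + f(33)) = ½(0.00462963 + 2.78265e-05) = 0.00232873.
Integral + boundary = 0.0157585.
Correction k=1: B_{2}/2! · (f^{(1)}(33) − f^{(1)}(6)) = 1/12 · (-2.52968e-06 − (-0.00231481)) = 0.000192690.

S_1 ≈ 0.0159512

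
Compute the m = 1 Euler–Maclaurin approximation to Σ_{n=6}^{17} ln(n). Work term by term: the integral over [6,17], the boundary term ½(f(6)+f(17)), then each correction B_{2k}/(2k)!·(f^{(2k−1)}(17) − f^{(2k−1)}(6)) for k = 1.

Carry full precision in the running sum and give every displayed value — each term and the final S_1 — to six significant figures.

S_1 ≈ 28.7176

The integral term ∫_6^17 ln(x) dx = 26.4141.
Endpoint term: (f(6) + f(17))/2 = (1.79176 + 2.83321)/2 = 2.31249.
Integral + boundary = 28.7266.
Order-1 term: 1/12 · (0.0588235 − 0.166667) = -0.00898693.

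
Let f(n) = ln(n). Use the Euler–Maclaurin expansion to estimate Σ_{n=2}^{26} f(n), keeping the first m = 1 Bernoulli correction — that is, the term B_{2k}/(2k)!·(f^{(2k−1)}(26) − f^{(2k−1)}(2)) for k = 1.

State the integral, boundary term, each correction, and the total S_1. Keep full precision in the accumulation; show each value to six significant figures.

S_1 ≈ 61.2614

The integral term ∫_2^26 ln(x) dx = 59.3242.
½[f(2) + f(26)] = ½[0.693147 + 3.25810] = 1.97562.
Integral + boundary = 61.2998.
Order-1 term: 1/12 · (0.0384615 − 0.500000) = -0.0384615.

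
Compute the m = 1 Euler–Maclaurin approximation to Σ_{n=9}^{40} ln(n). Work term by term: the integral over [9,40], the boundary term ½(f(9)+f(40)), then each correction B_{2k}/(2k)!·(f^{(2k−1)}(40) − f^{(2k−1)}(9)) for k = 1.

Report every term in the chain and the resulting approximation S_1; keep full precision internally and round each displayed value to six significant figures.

Integral: ∫_9^40 ln(x) dx = 96.7802.
½[f(9) + f(40)] = ½[2.19722 + 3.68888] = 2.94305.
So far: 99.7232.
Correction k=1: B_{2}/2! · (f^{(1)}(40) − f^{(1)}(9)) = 1/12 · (0.0250000 − 0.111111) = -0.00717593.

S_1 ≈ 99.7160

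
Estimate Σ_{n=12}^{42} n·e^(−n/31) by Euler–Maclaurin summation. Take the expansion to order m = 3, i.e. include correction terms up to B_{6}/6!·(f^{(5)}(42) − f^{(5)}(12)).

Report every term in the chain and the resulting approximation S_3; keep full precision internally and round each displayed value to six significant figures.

S_3 ≈ 330.762

The integral term ∫_12^42 x·e^(−x/31) dx = 321.312.
½[f(12) + f(42)] = ½[8.14830 + 10.8355] = 9.49192.
Integral + boundary = 330.804.
Order-1 term: 1/12 · (-0.0915444 − 0.416177) = -0.0423101.
Partial sum through k=1: 330.762.
Order-2 term: −1/720 · (0.000441658 − 0.00184623) = 1.95080e-06.
Partial sum through k=2: 330.762.
Order-3 term: 1/30240 · (1.01829e-06 − 3.39167e-06) = -7.84848e-11.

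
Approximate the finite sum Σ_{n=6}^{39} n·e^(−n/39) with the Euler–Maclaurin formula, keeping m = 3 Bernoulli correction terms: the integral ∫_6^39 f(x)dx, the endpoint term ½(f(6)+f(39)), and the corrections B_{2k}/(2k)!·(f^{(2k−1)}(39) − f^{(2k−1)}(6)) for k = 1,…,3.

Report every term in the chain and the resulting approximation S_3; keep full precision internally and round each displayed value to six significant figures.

∫_6^39 x·e^(−x/39) dx evaluates to 385.655.
½[f(6) + f(39)] = ½[5.14442 + 14.3473] = 9.74586.
So far: 395.400.
Order-1 term: 1/12 · (0.00000 − 0.725496) = -0.0604580.
Partial sum through k=1: 395.340.
Order-2 term: −1/720 · (0.000483734 − 0.00160441) = 1.55649e-06.
Partial sum through k=2: 395.340.
Order-3 term: 1/30240 · (6.36073e-07 − 1.79607e-06) = -3.83598e-11.

S_3 ≈ 395.340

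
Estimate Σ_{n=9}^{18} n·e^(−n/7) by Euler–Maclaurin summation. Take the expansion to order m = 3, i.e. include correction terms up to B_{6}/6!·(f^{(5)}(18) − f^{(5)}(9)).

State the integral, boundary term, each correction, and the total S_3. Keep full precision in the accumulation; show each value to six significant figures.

S_3 ≈ 19.5166

Integral: ∫_9^18 x·e^(−x/7) dx = 17.5881.
Endpoint term: (f(9) + f(18))/2 = (2.48808 + 1.37567)/2 = 1.93188.
Running total after boundary: 19.5200.
Order-1 term: 1/12 · (-0.120098 − (-0.0789866)) = -0.00342599.
Partial sum through k=1: 19.5166.
Order-2 term: −1/720 · (0.000668451 − 0.00967183) = 1.25047e-05.
Partial sum through k=2: 19.5166.
Order-3 term: 1/30240 · (7.73039e-05 − 0.000427666) = -1.15860e-08.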